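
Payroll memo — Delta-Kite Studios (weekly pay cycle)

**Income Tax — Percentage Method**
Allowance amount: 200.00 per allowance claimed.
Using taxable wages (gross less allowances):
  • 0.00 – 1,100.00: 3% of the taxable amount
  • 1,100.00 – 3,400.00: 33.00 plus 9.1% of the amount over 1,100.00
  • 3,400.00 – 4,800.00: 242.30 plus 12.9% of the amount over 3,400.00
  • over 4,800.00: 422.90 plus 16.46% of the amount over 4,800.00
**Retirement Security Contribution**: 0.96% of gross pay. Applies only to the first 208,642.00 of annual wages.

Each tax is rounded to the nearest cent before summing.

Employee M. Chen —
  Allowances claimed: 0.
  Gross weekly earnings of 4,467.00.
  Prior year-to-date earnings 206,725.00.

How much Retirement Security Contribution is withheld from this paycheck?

Retirement Security Contribution: cap 208,642.00 − YTD 206,725.00 = 1,917.00 subject; 0.96% × 1,917.00 = 18.40

18.40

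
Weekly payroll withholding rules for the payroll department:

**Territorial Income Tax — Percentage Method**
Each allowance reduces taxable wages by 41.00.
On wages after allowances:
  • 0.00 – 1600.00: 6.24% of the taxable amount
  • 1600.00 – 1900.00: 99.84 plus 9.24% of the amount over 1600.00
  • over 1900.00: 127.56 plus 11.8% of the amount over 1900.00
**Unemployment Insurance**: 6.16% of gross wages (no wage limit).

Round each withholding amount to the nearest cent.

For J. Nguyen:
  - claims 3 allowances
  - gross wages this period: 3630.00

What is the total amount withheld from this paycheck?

Territorial Income Tax: taxable = 3630.00 − 3×41.00 = 3507.00
  127.56 + 11.8% × (3507.00 − 1900.00) = 127.56 + 11.8% × 1607.00 = 317.19
Unemployment Insurance: 6.16% × 3630.00 = 223.61
Total: 317.19 + 223.61 = 540.80

540.80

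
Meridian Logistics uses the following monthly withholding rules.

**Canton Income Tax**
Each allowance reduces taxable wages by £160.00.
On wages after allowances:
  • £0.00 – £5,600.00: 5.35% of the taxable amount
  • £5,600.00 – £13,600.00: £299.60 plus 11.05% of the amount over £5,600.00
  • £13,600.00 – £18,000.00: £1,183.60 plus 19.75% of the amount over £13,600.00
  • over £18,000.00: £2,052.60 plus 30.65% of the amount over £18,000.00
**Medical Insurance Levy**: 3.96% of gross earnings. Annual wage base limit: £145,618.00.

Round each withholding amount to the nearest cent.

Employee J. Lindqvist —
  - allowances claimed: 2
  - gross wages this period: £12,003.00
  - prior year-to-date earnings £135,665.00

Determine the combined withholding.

Canton Income Tax: taxable = £12,003.00 − 2×£160.00 = £11,683.00
  £299.60 + 11.05% × (£11,683.00 − £5,600.00) = £299.60 + 11.05% × £6,083.00 = £971.77
Medical Insurance Levy: cap £145,618.00 − YTD £135,665.00 = £9,953.00 subject; 3.96% × £9,953.00 = £394.14
Total: £971.77 + £394.14 = £1,365.91

£1,365.91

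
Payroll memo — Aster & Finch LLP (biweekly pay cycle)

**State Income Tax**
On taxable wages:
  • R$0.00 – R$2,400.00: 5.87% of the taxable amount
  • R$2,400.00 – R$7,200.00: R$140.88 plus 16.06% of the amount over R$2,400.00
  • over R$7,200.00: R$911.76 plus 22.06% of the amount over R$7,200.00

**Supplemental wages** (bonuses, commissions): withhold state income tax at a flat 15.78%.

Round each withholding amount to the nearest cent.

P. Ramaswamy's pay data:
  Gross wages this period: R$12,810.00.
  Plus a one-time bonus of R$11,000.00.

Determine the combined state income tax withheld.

R$3,885.13

State Income Tax: taxable = R$12,810.00
  R$911.76 + 22.06% × (R$12,810.00 − R$7,200.00) = R$911.76 + 22.06% × R$5,610.00 = R$2,149.33
Supplemental (15.78% flat on bonus): 15.78% × R$11,000.00 = R$1,735.80
Total state income tax: R$2,149.33 + R$1,735.80 = R$3,885.13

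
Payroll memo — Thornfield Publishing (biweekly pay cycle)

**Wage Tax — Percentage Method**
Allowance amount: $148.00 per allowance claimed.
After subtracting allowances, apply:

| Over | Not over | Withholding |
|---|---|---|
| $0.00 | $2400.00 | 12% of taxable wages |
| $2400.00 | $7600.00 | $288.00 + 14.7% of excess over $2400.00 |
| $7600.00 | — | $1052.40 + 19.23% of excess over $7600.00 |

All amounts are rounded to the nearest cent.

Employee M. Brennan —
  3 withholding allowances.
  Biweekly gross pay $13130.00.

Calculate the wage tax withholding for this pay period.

$2030.44

Wage Tax: taxable = $13130.00 − 3×$148.00 = $12686.00
  $1052.40 + 19.23% × ($12686.00 − $7600.00) = $1052.40 + 19.23% × $5086.00 = $2030.44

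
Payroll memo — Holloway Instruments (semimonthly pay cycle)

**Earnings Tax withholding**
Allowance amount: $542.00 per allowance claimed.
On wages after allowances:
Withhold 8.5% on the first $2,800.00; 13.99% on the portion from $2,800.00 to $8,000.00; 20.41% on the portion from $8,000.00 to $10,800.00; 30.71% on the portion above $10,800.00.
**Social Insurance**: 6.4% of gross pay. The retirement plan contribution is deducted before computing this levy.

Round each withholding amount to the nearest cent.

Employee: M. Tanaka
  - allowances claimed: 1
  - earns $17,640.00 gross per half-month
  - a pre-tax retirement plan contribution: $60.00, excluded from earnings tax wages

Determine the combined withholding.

Earnings Tax: taxable = $17,640.00 − $60.00 − 1×$542.00 = $17,038.00
  $1,536.96 + 30.71% × ($17,038.00 − $10,800.00) = $1,536.96 + 30.71% × $6,238.00 = $3,452.65
Social Insurance: 6.4% × $17,580.00 = $1,125.12
Total: $3,452.65 + $1,125.12 = $4,577.77

$4,577.77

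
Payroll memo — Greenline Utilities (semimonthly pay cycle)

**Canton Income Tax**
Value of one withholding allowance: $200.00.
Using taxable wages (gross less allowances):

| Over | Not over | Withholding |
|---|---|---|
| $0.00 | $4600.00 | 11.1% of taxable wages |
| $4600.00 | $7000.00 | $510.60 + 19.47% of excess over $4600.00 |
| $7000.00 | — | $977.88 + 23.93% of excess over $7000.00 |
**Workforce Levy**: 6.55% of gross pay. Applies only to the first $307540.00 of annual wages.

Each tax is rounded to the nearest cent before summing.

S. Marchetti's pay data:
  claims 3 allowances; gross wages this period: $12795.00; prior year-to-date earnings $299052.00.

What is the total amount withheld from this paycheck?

$2777.00

Canton Income Tax: taxable = $12795.00 − 3×$200.00 = $12195.00
  $977.88 + 23.93% × ($12195.00 − $7000.00) = $977.88 + 23.93% × $5195.00 = $2221.04
Workforce Levy: cap $307540.00 − YTD $299052.00 = $8488.00 subject; 6.55% × $8488.00 = $555.96
Total: $2221.04 + $555.96 = $2777.00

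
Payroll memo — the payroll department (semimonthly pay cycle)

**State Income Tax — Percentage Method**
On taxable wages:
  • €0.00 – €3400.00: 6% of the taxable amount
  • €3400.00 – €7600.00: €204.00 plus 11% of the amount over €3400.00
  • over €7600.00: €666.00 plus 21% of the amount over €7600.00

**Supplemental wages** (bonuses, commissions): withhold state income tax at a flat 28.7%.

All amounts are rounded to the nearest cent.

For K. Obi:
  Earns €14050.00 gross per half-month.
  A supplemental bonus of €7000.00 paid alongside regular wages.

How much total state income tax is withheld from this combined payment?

€4029.50

State Income Tax: taxable = €14050.00
  €666.00 + 21% × (€14050.00 − €7600.00) = €666.00 + 21% × €6450.00 = €2020.50
Supplemental (28.7% flat on bonus): 28.7% × €7000.00 = €2009.00
Total state income tax: €2020.50 + €2009.00 = €4029.50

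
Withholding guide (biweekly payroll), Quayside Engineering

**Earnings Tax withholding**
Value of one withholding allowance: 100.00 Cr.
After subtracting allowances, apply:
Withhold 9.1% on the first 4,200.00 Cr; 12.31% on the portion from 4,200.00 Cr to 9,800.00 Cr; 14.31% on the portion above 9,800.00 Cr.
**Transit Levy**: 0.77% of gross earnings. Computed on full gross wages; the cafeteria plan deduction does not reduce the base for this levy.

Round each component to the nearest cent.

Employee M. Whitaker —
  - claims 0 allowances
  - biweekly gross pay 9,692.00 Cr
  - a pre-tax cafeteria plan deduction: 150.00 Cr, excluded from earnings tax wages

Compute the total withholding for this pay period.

1,114.43 Cr

Earnings Tax: taxable = 9,692.00 Cr − 150.00 Cr = 9,542.00 Cr
  382.20 Cr + 12.31% × (9,542.00 Cr − 4,200.00 Cr) = 382.20 Cr + 12.31% × 5,342.00 Cr = 1,039.80 Cr
Transit Levy: 0.77% × 9,692.00 Cr = 74.63 Cr
Total: 1,039.80 Cr + 74.63 Cr = 1,114.43 Cr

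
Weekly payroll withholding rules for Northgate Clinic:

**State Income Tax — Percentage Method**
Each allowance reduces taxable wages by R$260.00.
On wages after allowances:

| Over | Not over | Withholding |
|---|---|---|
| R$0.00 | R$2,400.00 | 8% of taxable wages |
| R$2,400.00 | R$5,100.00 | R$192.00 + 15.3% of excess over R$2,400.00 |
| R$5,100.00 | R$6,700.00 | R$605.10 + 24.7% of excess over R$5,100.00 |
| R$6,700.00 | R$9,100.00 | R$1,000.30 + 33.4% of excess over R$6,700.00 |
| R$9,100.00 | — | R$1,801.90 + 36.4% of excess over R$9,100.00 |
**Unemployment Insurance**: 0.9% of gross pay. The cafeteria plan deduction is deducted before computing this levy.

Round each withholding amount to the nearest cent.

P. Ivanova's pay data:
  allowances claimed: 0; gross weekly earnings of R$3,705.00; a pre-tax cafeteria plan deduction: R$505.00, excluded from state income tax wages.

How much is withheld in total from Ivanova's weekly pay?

R$343.20

State Income Tax: taxable = R$3,705.00 − R$505.00 = R$3,200.00
  R$192.00 + 15.3% × (R$3,200.00 − R$2,400.00) = R$192.00 + 15.3% × R$800.00 = R$314.40
Unemployment Insurance: 0.9% × R$3,200.00 = R$28.80
Total: R$314.40 + R$28.80 = R$343.20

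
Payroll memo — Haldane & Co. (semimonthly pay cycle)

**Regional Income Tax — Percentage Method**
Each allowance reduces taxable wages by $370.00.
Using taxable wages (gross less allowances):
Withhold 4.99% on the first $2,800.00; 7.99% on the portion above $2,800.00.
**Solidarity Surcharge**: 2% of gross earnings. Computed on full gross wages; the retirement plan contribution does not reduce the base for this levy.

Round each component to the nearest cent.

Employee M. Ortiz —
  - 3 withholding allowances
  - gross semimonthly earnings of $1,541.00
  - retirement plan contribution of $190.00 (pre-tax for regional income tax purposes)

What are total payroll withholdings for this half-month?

Regional Income Tax: taxable = $1,541.00 − $190.00 − 3×$370.00 = $241.00
  4.99% × $241.00 = $12.03
Solidarity Surcharge: 2% × $1,541.00 = $30.82
Total: $12.03 + $30.82 = $42.85

$42.85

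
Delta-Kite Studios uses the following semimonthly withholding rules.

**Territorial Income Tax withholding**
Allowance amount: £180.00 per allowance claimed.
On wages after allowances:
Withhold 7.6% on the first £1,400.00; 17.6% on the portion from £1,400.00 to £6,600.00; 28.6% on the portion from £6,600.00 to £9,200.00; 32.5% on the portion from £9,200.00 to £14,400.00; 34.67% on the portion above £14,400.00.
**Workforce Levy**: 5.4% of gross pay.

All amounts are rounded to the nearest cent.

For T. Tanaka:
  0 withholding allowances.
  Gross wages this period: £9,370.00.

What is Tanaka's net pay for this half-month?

Territorial Income Tax: taxable = £9,370.00
  £1,765.20 + 32.5% × (£9,370.00 − £9,200.00) = £1,765.20 + 32.5% × £170.00 = £1,820.45
Workforce Levy: 5.4% × £9,370.00 = £505.98
Total withheld: £1,820.45 + £505.98 = £2,326.43
Net pay: £9,370.00 − £2,326.43 = £7,043.57

£7,043.57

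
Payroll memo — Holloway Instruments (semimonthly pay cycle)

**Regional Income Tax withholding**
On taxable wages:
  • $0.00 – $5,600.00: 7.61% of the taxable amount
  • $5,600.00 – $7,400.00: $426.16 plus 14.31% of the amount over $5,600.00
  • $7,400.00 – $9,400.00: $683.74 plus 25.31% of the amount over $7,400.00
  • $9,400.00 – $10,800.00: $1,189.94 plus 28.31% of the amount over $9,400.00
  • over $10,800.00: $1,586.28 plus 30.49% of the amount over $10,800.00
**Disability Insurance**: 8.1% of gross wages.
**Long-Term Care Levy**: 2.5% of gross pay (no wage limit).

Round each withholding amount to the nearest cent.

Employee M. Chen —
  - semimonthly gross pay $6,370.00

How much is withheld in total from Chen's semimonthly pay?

$1,211.57

Regional Income Tax: taxable = $6,370.00
  $426.16 + 14.31% × ($6,370.00 − $5,600.00) = $426.16 + 14.31% × $770.00 = $536.35
Disability Insurance: 8.1% × $6,370.00 = $515.97
Long-Term Care Levy: 2.5% × $6,370.00 = $159.25
Total: $536.35 + $515.97 + $159.25 = $1,211.57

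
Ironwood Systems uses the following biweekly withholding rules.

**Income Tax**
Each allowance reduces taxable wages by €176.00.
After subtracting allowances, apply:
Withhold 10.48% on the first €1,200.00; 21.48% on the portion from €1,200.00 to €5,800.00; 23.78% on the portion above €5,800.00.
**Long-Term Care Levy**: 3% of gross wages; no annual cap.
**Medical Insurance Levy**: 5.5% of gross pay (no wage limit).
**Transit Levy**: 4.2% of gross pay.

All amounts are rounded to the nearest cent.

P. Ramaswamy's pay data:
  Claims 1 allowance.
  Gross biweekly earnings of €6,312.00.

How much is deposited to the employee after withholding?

Income Tax: taxable = €6,312.00 − 1×€176.00 = €6,136.00
  €1,113.84 + 23.78% × (€6,136.00 − €5,800.00) = €1,113.84 + 23.78% × €336.00 = €1,193.74
Long-Term Care Levy: 3% × €6,312.00 = €189.36
Medical Insurance Levy: 5.5% × €6,312.00 = €347.16
Transit Levy: 4.2% × €6,312.00 = €265.10
Total withheld: €1,193.74 + €189.36 + €347.16 + €265.10 = €1,995.36
Net pay: €6,312.00 − €1,995.36 = €4,316.64

€4,316.64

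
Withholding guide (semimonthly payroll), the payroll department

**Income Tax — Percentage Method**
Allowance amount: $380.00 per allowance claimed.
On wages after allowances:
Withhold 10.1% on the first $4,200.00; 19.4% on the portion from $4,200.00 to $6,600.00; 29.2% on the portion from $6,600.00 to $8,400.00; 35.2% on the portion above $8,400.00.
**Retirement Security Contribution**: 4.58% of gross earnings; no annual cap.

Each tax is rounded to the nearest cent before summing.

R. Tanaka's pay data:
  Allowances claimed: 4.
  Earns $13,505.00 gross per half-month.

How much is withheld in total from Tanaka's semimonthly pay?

$3,295.85

Income Tax: taxable = $13,505.00 − 4×$380.00 = $11,985.00
  $1,415.40 + 35.2% × ($11,985.00 − $8,400.00) = $1,415.40 + 35.2% × $3,585.00 = $2,677.32
Retirement Security Contribution: 4.58% × $13,505.00 = $618.53
Total: $2,677.32 + $618.53 = $3,295.85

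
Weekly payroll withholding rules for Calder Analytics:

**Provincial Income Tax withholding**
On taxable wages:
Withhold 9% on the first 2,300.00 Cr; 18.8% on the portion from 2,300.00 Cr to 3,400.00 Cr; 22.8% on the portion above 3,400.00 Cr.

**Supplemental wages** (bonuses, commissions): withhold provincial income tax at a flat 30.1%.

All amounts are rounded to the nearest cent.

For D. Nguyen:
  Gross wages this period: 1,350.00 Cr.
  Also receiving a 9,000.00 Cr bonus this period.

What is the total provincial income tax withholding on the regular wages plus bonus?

2,830.50 Cr

Provincial Income Tax: taxable = 1,350.00 Cr
  9% × 1,350.00 Cr = 121.50 Cr
Supplemental (30.1% flat on bonus): 30.1% × 9,000.00 Cr = 2,709.00 Cr
Total provincial income tax: 121.50 Cr + 2,709.00 Cr = 2,830.50 Cr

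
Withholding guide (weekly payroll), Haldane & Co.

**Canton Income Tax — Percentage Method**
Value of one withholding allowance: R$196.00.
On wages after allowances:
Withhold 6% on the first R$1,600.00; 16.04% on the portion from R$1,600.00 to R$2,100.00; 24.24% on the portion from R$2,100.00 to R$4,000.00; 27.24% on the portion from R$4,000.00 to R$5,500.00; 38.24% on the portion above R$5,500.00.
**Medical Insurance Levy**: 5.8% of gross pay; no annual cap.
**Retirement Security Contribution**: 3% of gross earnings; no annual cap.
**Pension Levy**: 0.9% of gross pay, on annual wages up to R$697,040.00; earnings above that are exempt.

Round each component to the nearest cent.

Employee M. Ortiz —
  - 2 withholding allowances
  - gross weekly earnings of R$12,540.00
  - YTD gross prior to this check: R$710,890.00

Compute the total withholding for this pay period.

Canton Income Tax: taxable = R$12,540.00 − 2×R$196.00 = R$12,148.00
  R$1,045.36 + 38.24% × (R$12,148.00 − R$5,500.00) = R$1,045.36 + 38.24% × R$6,648.00 = R$3,587.56
Medical Insurance Levy: 5.8% × R$12,540.00 = R$727.32
Retirement Security Contribution: 3% × R$12,540.00 = R$376.20
Pension Levy: YTD R$710,890.00 ≥ cap R$697,040.00 → R$0.00
Total: R$3,587.56 + R$727.32 + R$376.20 + R$0.00 = R$4,691.08

R$4,691.08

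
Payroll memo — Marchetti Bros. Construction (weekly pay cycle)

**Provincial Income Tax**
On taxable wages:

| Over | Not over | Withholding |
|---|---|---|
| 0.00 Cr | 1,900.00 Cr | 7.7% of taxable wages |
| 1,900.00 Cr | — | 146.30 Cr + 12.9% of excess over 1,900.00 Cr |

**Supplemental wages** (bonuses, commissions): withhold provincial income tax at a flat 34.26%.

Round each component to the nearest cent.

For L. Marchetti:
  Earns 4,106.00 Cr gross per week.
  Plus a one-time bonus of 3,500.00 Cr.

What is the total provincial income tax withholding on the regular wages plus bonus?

1,629.97 Cr

Provincial Income Tax: taxable = 4,106.00 Cr
  146.30 Cr + 12.9% × (4,106.00 Cr − 1,900.00 Cr) = 146.30 Cr + 12.9% × 2,206.00 Cr = 430.87 Cr
Supplemental (34.26% flat on bonus): 34.26% × 3,500.00 Cr = 1,199.10 Cr
Total provincial income tax: 430.87 Cr + 1,199.10 Cr = 1,629.97 Cr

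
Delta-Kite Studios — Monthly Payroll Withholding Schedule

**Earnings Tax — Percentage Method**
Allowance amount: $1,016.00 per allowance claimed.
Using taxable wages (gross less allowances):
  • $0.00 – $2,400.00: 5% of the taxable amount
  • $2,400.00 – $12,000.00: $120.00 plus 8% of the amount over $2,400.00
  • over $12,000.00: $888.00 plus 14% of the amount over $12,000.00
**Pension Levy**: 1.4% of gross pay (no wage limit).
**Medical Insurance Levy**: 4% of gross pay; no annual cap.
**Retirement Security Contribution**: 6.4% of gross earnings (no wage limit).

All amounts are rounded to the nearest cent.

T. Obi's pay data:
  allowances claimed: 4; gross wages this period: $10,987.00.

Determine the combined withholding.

Earnings Tax: taxable = $10,987.00 − 4×$1,016.00 = $6,923.00
  $120.00 + 8% × ($6,923.00 − $2,400.00) = $120.00 + 8% × $4,523.00 = $481.84
Pension Levy: 1.4% × $10,987.00 = $153.82
Medical Insurance Levy: 4% × $10,987.00 = $439.48
Retirement Security Contribution: 6.4% × $10,987.00 = $703.17
Total: $481.84 + $153.82 + $439.48 + $703.17 = $1,778.31

$1,778.31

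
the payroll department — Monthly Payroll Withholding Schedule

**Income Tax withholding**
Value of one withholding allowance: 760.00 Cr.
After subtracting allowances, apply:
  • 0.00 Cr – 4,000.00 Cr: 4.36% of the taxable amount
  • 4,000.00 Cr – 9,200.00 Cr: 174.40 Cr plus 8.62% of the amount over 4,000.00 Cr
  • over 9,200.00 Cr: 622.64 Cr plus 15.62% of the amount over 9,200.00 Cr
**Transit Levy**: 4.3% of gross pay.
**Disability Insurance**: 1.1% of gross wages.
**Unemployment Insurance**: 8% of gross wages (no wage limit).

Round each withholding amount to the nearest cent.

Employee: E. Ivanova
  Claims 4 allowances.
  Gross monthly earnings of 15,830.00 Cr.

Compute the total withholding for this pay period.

Income Tax: taxable = 15,830.00 Cr − 4×760.00 Cr = 12,790.00 Cr
  622.64 Cr + 15.62% × (12,790.00 Cr − 9,200.00 Cr) = 622.64 Cr + 15.62% × 3,590.00 Cr = 1,183.40 Cr
Transit Levy: 4.3% × 15,830.00 Cr = 680.69 Cr
Disability Insurance: 1.1% × 15,830.00 Cr = 174.13 Cr
Unemployment Insurance: 8% × 15,830.00 Cr = 1,266.40 Cr
Total: 1,183.40 Cr + 680.69 Cr + 174.13 Cr + 1,266.40 Cr = 3,304.62 Cr

3,304.62 Cr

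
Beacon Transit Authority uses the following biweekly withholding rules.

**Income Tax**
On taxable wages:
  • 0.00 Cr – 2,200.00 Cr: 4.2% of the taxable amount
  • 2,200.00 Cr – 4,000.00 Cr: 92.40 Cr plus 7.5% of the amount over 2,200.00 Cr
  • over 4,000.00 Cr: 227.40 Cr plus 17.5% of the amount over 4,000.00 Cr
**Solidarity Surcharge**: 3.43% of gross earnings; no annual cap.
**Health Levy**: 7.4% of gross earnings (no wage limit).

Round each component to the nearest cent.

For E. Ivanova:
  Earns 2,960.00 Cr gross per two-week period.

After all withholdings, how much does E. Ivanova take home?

2,490.03 Cr

Income Tax: taxable = 2,960.00 Cr
  92.40 Cr + 7.5% × (2,960.00 Cr − 2,200.00 Cr) = 92.40 Cr + 7.5% × 760.00 Cr = 149.40 Cr
Solidarity Surcharge: 3.43% × 2,960.00 Cr = 101.53 Cr
Health Levy: 7.4% × 2,960.00 Cr = 219.04 Cr
Total withheld: 149.40 Cr + 101.53 Cr + 219.04 Cr = 469.97 Cr
Net pay: 2,960.00 Cr − 469.97 Cr = 2,490.03 Cr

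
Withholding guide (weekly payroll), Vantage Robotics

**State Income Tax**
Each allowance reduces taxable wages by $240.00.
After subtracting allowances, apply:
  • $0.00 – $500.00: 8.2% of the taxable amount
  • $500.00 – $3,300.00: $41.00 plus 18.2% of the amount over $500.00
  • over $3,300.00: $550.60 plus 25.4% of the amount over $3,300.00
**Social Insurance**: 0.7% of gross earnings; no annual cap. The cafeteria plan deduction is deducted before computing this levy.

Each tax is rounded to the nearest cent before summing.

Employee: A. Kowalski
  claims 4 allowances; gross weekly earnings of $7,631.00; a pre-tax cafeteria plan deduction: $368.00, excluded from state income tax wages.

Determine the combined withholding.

$1,364.20

State Income Tax: taxable = $7,631.00 − $368.00 − 4×$240.00 = $6,303.00
  $550.60 + 25.4% × ($6,303.00 − $3,300.00) = $550.60 + 25.4% × $3,003.00 = $1,313.36
Social Insurance: 0.7% × $7,263.00 = $50.84
Total: $1,313.36 + $50.84 = $1,364.20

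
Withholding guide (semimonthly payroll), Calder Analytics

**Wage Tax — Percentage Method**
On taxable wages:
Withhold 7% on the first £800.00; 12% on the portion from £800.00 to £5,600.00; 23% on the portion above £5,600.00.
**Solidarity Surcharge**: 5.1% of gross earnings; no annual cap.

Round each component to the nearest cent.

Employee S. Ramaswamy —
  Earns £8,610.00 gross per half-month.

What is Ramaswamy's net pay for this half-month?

£6,846.59

Wage Tax: taxable = £8,610.00
  £632.00 + 23% × (£8,610.00 − £5,600.00) = £632.00 + 23% × £3,010.00 = £1,324.30
Solidarity Surcharge: 5.1% × £8,610.00 = £439.11
Total withheld: £1,324.30 + £439.11 = £1,763.41
Net pay: £8,610.00 − £1,763.41 = £6,846.59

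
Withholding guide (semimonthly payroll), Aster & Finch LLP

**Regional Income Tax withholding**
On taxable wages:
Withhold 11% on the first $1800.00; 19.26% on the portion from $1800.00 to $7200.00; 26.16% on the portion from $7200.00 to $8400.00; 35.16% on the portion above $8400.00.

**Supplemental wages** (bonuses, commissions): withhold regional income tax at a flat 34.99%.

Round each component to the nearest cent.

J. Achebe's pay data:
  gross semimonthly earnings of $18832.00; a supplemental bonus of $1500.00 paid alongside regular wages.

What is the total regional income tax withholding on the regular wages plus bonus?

Regional Income Tax: taxable = $18832.00
  $1551.96 + 35.16% × ($18832.00 − $8400.00) = $1551.96 + 35.16% × $10432.00 = $5219.85
Supplemental (34.99% flat on bonus): 34.99% × $1500.00 = $524.85
Total regional income tax: $5219.85 + $524.85 = $5744.70

$5744.70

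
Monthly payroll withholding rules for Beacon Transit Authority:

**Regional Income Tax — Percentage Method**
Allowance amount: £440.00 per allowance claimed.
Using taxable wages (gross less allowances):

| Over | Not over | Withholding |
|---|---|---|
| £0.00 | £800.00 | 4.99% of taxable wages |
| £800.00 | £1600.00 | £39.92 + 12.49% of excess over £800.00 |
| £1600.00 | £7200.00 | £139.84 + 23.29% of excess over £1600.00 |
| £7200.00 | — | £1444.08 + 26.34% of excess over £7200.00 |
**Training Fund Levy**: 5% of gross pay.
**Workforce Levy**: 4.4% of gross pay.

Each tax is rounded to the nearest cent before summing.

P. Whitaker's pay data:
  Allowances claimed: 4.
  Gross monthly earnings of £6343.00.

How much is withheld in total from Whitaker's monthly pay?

£1430.82

Regional Income Tax: taxable = £6343.00 − 4×£440.00 = £4583.00
  £139.84 + 23.29% × (£4583.00 − £1600.00) = £139.84 + 23.29% × £2983.00 = £834.58
Training Fund Levy: 5% × £6343.00 = £317.15
Workforce Levy: 4.4% × £6343.00 = £279.09
Total: £834.58 + £317.15 + £279.09 = £1430.82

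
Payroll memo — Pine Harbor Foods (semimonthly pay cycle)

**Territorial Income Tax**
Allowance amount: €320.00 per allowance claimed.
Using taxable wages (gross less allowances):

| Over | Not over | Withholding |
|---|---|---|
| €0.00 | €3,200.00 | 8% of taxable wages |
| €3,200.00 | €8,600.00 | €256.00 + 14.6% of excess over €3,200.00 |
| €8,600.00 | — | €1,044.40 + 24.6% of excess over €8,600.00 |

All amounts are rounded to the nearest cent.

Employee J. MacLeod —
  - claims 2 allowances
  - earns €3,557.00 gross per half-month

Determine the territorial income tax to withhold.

€233.36

Territorial Income Tax: taxable = €3,557.00 − 2×€320.00 = €2,917.00
  8% × €2,917.00 = €233.36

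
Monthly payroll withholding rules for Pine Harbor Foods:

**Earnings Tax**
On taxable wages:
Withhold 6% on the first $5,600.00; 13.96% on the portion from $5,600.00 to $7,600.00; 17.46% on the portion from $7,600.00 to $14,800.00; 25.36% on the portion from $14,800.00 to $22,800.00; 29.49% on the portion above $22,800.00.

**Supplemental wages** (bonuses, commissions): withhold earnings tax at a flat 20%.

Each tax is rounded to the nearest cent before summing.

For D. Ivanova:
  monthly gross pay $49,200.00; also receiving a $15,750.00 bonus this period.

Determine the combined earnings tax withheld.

Earnings Tax: taxable = $49,200.00
  $3,901.12 + 29.49% × ($49,200.00 − $22,800.00) = $3,901.12 + 29.49% × $26,400.00 = $11,686.48
Supplemental (20% flat on bonus): 20% × $15,750.00 = $3,150.00
Total earnings tax: $11,686.48 + $3,150.00 = $14,836.48

$14,836.48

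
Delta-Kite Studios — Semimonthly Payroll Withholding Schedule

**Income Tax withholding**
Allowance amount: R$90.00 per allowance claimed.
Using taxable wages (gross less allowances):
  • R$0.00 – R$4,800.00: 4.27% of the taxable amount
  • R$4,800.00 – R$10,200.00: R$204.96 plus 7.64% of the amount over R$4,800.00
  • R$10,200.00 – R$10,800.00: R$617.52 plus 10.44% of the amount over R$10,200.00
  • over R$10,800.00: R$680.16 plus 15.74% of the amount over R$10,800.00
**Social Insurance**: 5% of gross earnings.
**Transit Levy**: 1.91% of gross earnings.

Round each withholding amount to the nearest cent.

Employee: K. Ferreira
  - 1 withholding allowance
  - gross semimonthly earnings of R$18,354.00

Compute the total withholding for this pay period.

R$3,123.25

Income Tax: taxable = R$18,354.00 − 1×R$90.00 = R$18,264.00
  R$680.16 + 15.74% × (R$18,264.00 − R$10,800.00) = R$680.16 + 15.74% × R$7,464.00 = R$1,854.99
Social Insurance: 5% × R$18,354.00 = R$917.70
Transit Levy: 1.91% × R$18,354.00 = R$350.56
Total: R$1,854.99 + R$917.70 + R$350.56 = R$3,123.25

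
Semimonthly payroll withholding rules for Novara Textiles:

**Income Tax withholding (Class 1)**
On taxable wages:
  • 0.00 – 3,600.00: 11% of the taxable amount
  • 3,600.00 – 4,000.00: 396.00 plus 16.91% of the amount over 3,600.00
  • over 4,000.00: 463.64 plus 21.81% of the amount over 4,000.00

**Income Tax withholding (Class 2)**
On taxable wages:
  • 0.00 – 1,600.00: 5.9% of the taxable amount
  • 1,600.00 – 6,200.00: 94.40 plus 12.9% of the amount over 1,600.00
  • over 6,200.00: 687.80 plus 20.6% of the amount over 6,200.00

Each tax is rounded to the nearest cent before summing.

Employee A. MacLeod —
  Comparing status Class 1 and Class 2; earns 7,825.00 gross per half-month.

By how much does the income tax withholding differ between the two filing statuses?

Income Tax (Class 1): taxable = 7,825.00
  463.64 + 21.81% × (7,825.00 − 4,000.00) = 463.64 + 21.81% × 3,825.00 = 1,297.87
Income Tax (Class 2): taxable = 7,825.00
  687.80 + 20.6% × (7,825.00 − 6,200.00) = 687.80 + 20.6% × 1,625.00 = 1,022.55
Difference: |1,297.87 − 1,022.55| = 275.32 (higher under Class 1)

275.32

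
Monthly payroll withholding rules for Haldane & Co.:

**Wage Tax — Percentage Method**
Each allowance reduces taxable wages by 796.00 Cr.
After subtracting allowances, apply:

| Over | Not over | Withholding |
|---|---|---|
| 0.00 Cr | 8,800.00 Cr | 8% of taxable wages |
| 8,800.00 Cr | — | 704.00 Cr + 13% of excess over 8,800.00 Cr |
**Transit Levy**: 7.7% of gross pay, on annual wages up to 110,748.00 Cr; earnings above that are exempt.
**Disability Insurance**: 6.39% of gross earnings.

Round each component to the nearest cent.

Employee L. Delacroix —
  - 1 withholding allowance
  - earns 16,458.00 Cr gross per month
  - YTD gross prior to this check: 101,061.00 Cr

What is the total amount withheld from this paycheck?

Wage Tax: taxable = 16,458.00 Cr − 1×796.00 Cr = 15,662.00 Cr
  704.00 Cr + 13% × (15,662.00 Cr − 8,800.00 Cr) = 704.00 Cr + 13% × 6,862.00 Cr = 1,596.06 Cr
Transit Levy: cap 110,748.00 Cr − YTD 101,061.00 Cr = 9,687.00 Cr subject; 7.7% × 9,687.00 Cr = 745.90 Cr
Disability Insurance: 6.39% × 16,458.00 Cr = 1,051.67 Cr
Total: 1,596.06 Cr + 745.90 Cr + 1,051.67 Cr = 3,393.63 Cr

3,393.63 Cr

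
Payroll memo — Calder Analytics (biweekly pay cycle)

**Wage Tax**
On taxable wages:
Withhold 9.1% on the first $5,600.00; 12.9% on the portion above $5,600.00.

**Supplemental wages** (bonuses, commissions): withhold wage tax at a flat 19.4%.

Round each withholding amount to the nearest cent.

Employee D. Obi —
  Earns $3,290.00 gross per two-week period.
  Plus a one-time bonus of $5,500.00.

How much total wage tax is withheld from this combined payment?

$1,366.39

Wage Tax: taxable = $3,290.00
  9.1% × $3,290.00 = $299.39
Supplemental (19.4% flat on bonus): 19.4% × $5,500.00 = $1,067.00
Total wage tax: $299.39 + $1,067.00 = $1,366.39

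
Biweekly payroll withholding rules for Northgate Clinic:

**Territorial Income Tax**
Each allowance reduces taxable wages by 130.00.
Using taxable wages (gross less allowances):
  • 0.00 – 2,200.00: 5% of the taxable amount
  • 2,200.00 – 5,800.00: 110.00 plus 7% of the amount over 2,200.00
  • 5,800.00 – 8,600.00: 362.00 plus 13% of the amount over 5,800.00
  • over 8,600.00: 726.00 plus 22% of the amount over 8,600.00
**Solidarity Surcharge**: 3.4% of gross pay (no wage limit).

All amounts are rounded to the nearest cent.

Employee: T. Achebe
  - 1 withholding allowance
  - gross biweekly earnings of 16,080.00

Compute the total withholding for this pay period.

2,889.72

Territorial Income Tax: taxable = 16,080.00 − 1×130.00 = 15,950.00
  726.00 + 22% × (15,950.00 − 8,600.00) = 726.00 + 22% × 7,350.00 = 2,343.00
Solidarity Surcharge: 3.4% × 16,080.00 = 546.72
Total: 2,343.00 + 546.72 = 2,889.72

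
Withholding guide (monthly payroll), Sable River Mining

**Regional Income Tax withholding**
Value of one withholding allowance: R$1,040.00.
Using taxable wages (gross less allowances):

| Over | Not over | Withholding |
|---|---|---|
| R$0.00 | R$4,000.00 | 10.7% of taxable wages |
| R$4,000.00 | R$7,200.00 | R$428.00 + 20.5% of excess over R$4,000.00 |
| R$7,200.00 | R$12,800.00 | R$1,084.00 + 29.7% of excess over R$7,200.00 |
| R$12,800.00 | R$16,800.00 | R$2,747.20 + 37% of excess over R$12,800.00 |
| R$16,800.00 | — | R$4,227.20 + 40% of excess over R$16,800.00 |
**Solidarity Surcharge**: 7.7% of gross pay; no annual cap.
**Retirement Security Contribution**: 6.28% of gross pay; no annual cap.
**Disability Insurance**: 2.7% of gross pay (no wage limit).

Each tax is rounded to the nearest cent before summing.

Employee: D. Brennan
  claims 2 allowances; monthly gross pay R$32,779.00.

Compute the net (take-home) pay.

Regional Income Tax: taxable = R$32,779.00 − 2×R$1,040.00 = R$30,699.00
  R$4,227.20 + 40% × (R$30,699.00 − R$16,800.00) = R$4,227.20 + 40% × R$13,899.00 = R$9,786.80
Solidarity Surcharge: 7.7% × R$32,779.00 = R$2,523.98
Retirement Security Contribution: 6.28% × R$32,779.00 = R$2,058.52
Disability Insurance: 2.7% × R$32,779.00 = R$885.03
Total withheld: R$9,786.80 + R$2,523.98 + R$2,058.52 + R$885.03 = R$15,254.33
Net pay: R$32,779.00 − R$15,254.33 = R$17,524.67

R$17,524.67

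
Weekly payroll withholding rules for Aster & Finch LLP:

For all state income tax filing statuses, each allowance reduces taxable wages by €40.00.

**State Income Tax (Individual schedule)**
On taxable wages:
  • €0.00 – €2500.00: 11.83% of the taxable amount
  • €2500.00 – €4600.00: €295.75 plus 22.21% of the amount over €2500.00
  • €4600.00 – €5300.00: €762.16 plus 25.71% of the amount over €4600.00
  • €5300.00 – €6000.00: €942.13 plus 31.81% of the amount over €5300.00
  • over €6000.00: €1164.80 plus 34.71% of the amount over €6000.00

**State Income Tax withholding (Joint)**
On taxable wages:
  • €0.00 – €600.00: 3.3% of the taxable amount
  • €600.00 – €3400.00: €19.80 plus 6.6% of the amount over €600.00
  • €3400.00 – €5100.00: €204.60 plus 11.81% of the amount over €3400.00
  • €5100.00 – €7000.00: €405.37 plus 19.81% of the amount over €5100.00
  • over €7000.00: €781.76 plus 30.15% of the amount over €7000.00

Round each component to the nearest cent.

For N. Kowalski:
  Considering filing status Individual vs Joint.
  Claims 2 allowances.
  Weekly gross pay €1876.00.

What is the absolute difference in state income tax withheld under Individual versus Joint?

€113.73

State Income Tax (Individual): taxable = €1876.00 − 2×€40.00 = €1796.00
  11.83% × €1796.00 = €212.47
State Income Tax (Joint): taxable = €1876.00 − 2×€40.00 = €1796.00
  €19.80 + 6.6% × (€1796.00 − €600.00) = €19.80 + 6.6% × €1196.00 = €98.74
Difference: |€212.47 − €98.74| = €113.73 (higher under Individual)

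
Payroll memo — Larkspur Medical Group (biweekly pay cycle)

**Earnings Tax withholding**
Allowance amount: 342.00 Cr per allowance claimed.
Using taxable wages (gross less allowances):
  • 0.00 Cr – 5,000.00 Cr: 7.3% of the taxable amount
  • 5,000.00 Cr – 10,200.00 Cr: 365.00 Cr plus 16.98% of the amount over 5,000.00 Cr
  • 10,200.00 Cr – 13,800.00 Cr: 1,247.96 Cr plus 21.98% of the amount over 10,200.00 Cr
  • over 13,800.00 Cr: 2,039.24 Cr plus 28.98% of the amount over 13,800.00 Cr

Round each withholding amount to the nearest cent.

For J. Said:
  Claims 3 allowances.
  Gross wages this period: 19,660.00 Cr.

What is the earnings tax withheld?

Earnings Tax: taxable = 19,660.00 Cr − 3×342.00 Cr = 18,634.00 Cr
  2,039.24 Cr + 28.98% × (18,634.00 Cr − 13,800.00 Cr) = 2,039.24 Cr + 28.98% × 4,834.00 Cr = 3,440.13 Cr

3,440.13 Cr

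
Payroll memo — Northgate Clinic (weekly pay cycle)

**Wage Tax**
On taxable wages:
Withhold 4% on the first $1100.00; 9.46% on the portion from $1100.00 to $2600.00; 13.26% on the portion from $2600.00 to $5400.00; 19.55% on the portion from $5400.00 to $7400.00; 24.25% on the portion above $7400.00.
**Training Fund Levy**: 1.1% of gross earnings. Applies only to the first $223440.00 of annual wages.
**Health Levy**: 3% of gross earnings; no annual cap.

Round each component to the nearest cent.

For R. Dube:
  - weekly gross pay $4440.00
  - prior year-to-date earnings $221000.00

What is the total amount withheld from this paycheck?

$589.92

Wage Tax: taxable = $4440.00
  $185.90 + 13.26% × ($4440.00 − $2600.00) = $185.90 + 13.26% × $1840.00 = $429.88
Training Fund Levy: cap $223440.00 − YTD $221000.00 = $2440.00 subject; 1.1% × $2440.00 = $26.84
Health Levy: 3% × $4440.00 = $133.20
Total: $429.88 + $26.84 + $133.20 = $589.92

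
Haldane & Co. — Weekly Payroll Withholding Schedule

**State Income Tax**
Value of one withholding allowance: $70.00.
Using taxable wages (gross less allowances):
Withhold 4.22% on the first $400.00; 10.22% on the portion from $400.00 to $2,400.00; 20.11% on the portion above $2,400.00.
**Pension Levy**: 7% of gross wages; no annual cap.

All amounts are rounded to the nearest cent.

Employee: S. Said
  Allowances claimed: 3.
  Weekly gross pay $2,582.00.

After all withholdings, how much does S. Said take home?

State Income Tax: taxable = $2,582.00 − 3×$70.00 = $2,372.00
  $16.88 + 10.22% × ($2,372.00 − $400.00) = $16.88 + 10.22% × $1,972.00 = $218.42
Pension Levy: 7% × $2,582.00 = $180.74
Total withheld: $218.42 + $180.74 = $399.16
Net pay: $2,582.00 − $399.16 = $2,182.84

$2,182.84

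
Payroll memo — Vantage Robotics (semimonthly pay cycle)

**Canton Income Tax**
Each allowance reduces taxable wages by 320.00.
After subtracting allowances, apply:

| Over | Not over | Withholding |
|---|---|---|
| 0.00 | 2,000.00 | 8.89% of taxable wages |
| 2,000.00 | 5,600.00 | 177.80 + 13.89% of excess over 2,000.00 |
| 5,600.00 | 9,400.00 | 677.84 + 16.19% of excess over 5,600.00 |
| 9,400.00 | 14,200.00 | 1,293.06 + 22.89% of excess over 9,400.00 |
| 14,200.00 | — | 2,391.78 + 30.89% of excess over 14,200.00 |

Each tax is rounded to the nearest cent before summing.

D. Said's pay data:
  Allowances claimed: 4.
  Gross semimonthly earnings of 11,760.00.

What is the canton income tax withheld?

Canton Income Tax: taxable = 11,760.00 − 4×320.00 = 10,480.00
  1,293.06 + 22.89% × (10,480.00 − 9,400.00) = 1,293.06 + 22.89% × 1,080.00 = 1,540.27

1,540.27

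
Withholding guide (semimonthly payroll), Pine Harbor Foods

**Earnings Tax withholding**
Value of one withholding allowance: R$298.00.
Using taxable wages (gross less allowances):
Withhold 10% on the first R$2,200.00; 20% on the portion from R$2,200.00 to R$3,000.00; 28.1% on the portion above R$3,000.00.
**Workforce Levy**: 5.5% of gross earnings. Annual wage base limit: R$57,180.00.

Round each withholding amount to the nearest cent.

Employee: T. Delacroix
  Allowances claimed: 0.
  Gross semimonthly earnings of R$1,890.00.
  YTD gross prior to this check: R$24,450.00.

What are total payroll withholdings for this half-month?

Earnings Tax: taxable = R$1,890.00
  10% × R$1,890.00 = R$189.00
Workforce Levy: 5.5% × R$1,890.00 = R$103.95
Total: R$189.00 + R$103.95 = R$292.95

R$292.95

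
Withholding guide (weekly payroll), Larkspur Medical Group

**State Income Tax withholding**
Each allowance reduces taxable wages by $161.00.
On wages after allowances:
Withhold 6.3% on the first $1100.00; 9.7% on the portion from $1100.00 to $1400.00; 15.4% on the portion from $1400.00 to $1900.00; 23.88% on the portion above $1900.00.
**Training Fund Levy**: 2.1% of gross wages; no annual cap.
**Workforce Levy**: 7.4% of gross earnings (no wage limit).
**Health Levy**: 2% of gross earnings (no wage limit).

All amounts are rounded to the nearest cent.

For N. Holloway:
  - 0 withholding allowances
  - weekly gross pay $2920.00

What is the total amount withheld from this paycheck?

$754.78

State Income Tax: taxable = $2920.00
  $175.40 + 23.88% × ($2920.00 − $1900.00) = $175.40 + 23.88% × $1020.00 = $418.98
Training Fund Levy: 2.1% × $2920.00 = $61.32
Workforce Levy: 7.4% × $2920.00 = $216.08
Health Levy: 2% × $2920.00 = $58.40
Total: $418.98 + $61.32 + $216.08 + $58.40 = $754.78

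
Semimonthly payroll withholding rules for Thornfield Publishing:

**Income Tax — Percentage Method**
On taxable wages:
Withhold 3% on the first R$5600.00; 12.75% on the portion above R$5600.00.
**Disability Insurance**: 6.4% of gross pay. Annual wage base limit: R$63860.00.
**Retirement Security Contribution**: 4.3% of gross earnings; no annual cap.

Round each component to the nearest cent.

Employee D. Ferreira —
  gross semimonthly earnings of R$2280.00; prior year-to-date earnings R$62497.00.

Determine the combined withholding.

Income Tax: taxable = R$2280.00
  3% × R$2280.00 = R$68.40
Disability Insurance: cap R$63860.00 − YTD R$62497.00 = R$1363.00 subject; 6.4% × R$1363.00 = R$87.23
Retirement Security Contribution: 4.3% × R$2280.00 = R$98.04
Total: R$68.40 + R$87.23 + R$98.04 = R$253.67

R$253.67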